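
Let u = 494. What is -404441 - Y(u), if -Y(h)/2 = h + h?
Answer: -402465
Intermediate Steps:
Y(h) = -4*h (Y(h) = -2*(h + h) = -4*h)
-404441 - Y(u) = -404441 - (-4)*494 = -404441 - 1*(-1976) = -404441 + 1976 = -402465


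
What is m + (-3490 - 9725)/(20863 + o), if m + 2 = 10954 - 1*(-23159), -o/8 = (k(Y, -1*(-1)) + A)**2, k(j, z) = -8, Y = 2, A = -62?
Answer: 625506622/18337 ≈ 34112.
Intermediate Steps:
o = -39200 (o = -8*(-8 - 62)**2 = -8*(-70)**2 = -8*4900 = -39200)
m = 34111 (m = -2 + (10954 - 1*(-23159)) = -2 + (10954 + 23159) = -2 + 34113 = 34111)
m + (-3490 - 9725)/(20863 + o) = 34111 + (-3490 - 9725)/(20863 - 39200) = 34111 - 13215/(-18337) = 34111 - 13215*(-1/18337) = 34111 + 13215/18337 = 625506622/18337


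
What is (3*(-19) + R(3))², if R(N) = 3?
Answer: 2916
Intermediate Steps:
(3*(-19) + R(3))² = (3*(-19) + 3)² = (-57 + 3)² = (-54)² = 2916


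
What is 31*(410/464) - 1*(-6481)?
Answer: 1509947/232 ≈ 6508.4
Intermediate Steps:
31*(410/464) - 1*(-6481) = 31*(410*(1/464)) + 6481 = 31*(205/232) + 6481 = 6355/232 + 6481 = 1509947/232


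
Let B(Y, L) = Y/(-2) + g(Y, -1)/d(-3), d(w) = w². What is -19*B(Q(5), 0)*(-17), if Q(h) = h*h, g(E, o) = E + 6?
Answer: -52649/18 ≈ -2924.9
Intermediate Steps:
g(E, o) = 6 + E
Q(h) = h²
B(Y, L) = ⅔ - 7*Y/18 (B(Y, L) = Y/(-2) + (6 + Y)/((-3)²) = Y*(-½) + (6 + Y)/9 = -Y/2 + (6 + Y)*(⅑) = -Y/2 + (⅔ + Y/9) = ⅔ - 7*Y/18)
-19*B(Q(5), 0)*(-17) = -19*(⅔ - 7/18*5²)*(-17) = -19*(⅔ - 7/18*25)*(-17) = -19*(⅔ - 175/18)*(-17) = -19*(-163/18)*(-17) = (3097/18)*(-17) = -52649/18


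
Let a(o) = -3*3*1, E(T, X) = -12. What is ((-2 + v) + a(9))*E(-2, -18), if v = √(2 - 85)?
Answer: 132 - 12*I*√83 ≈ 132.0 - 109.33*I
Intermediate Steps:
v = I*√83 (v = √(-83) = I*√83 ≈ 9.1104*I)
a(o) = -9 (a(o) = -9*1 = -9)
((-2 + v) + a(9))*E(-2, -18) = ((-2 + I*√83) - 9)*(-12) = (-11 + I*√83)*(-12) = 132 - 12*I*√83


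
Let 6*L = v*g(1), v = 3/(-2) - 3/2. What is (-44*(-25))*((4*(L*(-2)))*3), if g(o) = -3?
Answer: -39600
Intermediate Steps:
v = -3 (v = 3*(-1/2) - 3*1/2 = -3/2 - 3/2 = -3)
L = 3/2 (L = (-3*(-3))/6 = (1/6)*9 = 3/2 ≈ 1.5000)
(-44*(-25))*((4*(L*(-2)))*3) = (-44*(-25))*((4*((3/2)*(-2)))*3) = 1100*((4*(-3))*3) = 1100*(-12*3) = 1100*(-36) = -39600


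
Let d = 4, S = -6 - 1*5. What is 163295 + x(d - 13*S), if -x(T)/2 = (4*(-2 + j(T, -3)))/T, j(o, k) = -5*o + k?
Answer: 24010285/147 ≈ 1.6334e+5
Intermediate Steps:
j(o, k) = k - 5*o
S = -11 (S = -6 - 5 = -11)
x(T) = -2*(-20 - 20*T)/T (x(T) = -2*4*(-2 + (-3 - 5*T))/T = -2*4*(-5 - 5*T)/T = -2*(-20 - 20*T)/T)
163295 + x(d - 13*S) = 163295 + (40 + 40/(4 - 13*(-11))) = 163295 + (40 + 40/(4 + 143)) = 163295 + (40 + 40/147) = 163295 + 5920/147 = 24010285/147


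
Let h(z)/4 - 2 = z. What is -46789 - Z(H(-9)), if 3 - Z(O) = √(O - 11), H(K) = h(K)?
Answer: -46792 + I*√39 ≈ -46792.0 + 6.245*I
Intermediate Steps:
h(z) = 8 + 4*z
H(K) = 8 + 4*K
Z(O) = 3 - √(-11 + O) (Z(O) = 3 - √(O - 11) = 3 - √(-11 + O))
-46789 - Z(H(-9)) = -46789 - (3 - √(-11 + (8 + 4*(-9)))) = -46789 - (3 - √(-11 + (8 - 36))) = -46789 - (3 - √(-11 - 28)) = -46789 - (3 - √(-39)) = -46789 - (3 - I*√39) = -46789 + (-3 + I*√39) = -46792 + I*√39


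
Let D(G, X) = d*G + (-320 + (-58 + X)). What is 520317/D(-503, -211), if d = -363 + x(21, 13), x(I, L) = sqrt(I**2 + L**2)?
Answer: 3156589800/1098988817 + 87239817*sqrt(610)/10989888170 ≈ 3.0683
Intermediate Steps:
d = -363 + sqrt(610) (d = -363 + sqrt(21**2 + 13**2) = -363 + sqrt(441 + 169) = -363 + sqrt(610) ≈ -338.30)
D(G, X) = -378 + X + G*(-363 + sqrt(610)) (D(G, X) = (-363 + sqrt(610))*G + (-320 + (-58 + X)) = G*(-363 + sqrt(610)) + (-378 + X) = -378 + X + G*(-363 + sqrt(610)))
520317/D(-503, -211) = 520317/(-378 - 211 - 1*(-503)*(363 - sqrt(610))) = 520317/(-378 - 211 + (182589 - 503*sqrt(610))) = 520317/(182000 - 503*sqrt(610))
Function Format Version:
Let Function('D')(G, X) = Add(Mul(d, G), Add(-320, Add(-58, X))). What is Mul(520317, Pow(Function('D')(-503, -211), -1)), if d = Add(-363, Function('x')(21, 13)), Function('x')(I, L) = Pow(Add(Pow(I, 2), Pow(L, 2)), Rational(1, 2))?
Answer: Add(Rational(3156589800, 1098988817), Mul(Rational(87239817, 10989888170), Pow(610, Rational(1, 2)))) ≈ 3.0683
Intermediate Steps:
d = Add(-363, Pow(610, Rational(1, 2))) (d = Add(-363, Pow(Add(Pow(21, 2), Pow(13, 2)), Rational(1, 2))) = Add(-363, Pow(Add(441, 169), Rational(1, 2))) = Add(-363, Pow(610, Rational(1, 2))) ≈ -338.30)
Function('D')(G, X) = Add(-378, X, Mul(G, Add(-363, Pow(610, Rational(1, 2))))) (Function('D')(G, X) = Add(Mul(Add(-363, Pow(610, Rational(1, 2))), G), Add(-320, Add(-58, X))) = Add(Mul(G, Add(-363, Pow(610, Rational(1, 2)))), Add(-378, X)) = Add(-378, X, Mul(G, Add(-363, Pow(610, Rational(1, 2))))))
Mul(520317, Pow(Function('D')(-503, -211), -1)) = Mul(520317, Pow(Add(-378, -211, Mul(-1, -503, Add(363, Mul(-1, Pow(610, Rational(1, 2)))))), -1)) = Mul(520317, Pow(Add(-378, -211, Add(182589, Mul(-503, Pow(610, Rational(1, 2))))), -1)) = Mul(520317, Pow(Add(182000, Mul(-503, Pow(610, Rational(1, 2)))), -1))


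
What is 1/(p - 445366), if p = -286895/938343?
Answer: -134049/59700907919 ≈ -2.2453e-6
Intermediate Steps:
p = -40985/134049 (p = -286895*1/938343 = -40985/134049 ≈ -0.30575)
1/(p - 445366) = 1/(-40985/134049 - 445366) = 1/(-59700907919/134049) = -134049/59700907919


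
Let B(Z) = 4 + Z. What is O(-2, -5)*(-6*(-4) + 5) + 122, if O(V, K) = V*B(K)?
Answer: 180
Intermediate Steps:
O(V, K) = V*(4 + K)
O(-2, -5)*(-6*(-4) + 5) + 122 = (-2*(4 - 5))*(-6*(-4) + 5) + 122 = (-2*(-1))*(24 + 5) + 122 = 2*29 + 122 = 58 + 122 = 180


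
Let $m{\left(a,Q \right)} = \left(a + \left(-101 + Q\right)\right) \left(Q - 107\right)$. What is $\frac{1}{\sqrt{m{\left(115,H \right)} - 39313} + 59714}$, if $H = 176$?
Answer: $\frac{59714}{3565787999} - \frac{i \sqrt{26203}}{3565787999} \approx 1.6746 \cdot 10^{-5} - 4.5396 \cdot 10^{-8} i$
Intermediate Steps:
$m{\left(a,Q \right)} = \left(-107 + Q\right) \left(-101 + Q + a\right)$ ($m{\left(a,Q \right)} = \left(-101 + Q + a\right) \left(-107 + Q\right) = \left(-107 + Q\right) \left(-101 + Q + a\right)$)
$\frac{1}{\sqrt{m{\left(115,H \right)} - 39313} + 59714} = \frac{1}{\sqrt{\left(10807 + 176^{2} - 36608 - 12305 + 176 \cdot 115\right) - 39313} + 59714} = \frac{1}{\sqrt{\left(10807 + 30976 - 36608 - 12305 + 20240\right) - 39313} + 59714} = \frac{1}{\sqrt{13110 - 39313} + 59714} = \frac{1}{\sqrt{-26203} + 59714} = \frac{1}{i \sqrt{26203} + 59714} = \frac{1}{59714 + i \sqrt{26203}}$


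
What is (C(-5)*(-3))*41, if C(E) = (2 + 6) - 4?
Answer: -492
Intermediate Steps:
C(E) = 4 (C(E) = 8 - 4 = 4)
(C(-5)*(-3))*41 = (4*(-3))*41 = -12*41 = -492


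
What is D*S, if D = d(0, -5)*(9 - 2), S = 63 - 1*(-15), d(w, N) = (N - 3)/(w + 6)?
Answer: -728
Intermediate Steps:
d(w, N) = (-3 + N)/(6 + w)
S = 78 (S = 63 + 15 = 78)
D = -28/3 (D = ((-3 - 5)/(6 + 0))*(9 - 2) = (-8/6)*7 = ((⅙)*(-8))*7 = -4/3*7 = -28/3 ≈ -9.3333)
D*S = -28/3*78 = -728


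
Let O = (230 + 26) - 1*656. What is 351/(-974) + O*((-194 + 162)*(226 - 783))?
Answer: -6944230751/974 ≈ -7.1296e+6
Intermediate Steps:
O = -400 (O = 256 - 656 = -400)
351/(-974) + O*((-194 + 162)*(226 - 783)) = 351/(-974) - 400*(-194 + 162)*(226 - 783) = 351*(-1/974) - (-12800)*(-557) = -351/974 - 400*17824 = -351/974 - 7129600 = -6944230751/974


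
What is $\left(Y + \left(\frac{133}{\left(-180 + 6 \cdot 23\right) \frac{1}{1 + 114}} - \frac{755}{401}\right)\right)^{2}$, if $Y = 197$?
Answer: $\frac{165431733289}{5788836} \approx 28578.0$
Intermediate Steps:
$\left(Y + \left(\frac{133}{\left(-180 + 6 \cdot 23\right) \frac{1}{1 + 114}} - \frac{755}{401}\right)\right)^{2} = \left(197 + \left(\frac{133}{\left(-180 + 6 \cdot 23\right) \frac{1}{1 + 114}} - \frac{755}{401}\right)\right)^{2} = \left(197 + \left(\frac{133}{\left(-180 + 138\right) \frac{1}{115}} - \frac{755}{401}\right)\right)^{2} = \left(197 + \left(\frac{133}{\left(-42\right) \frac{1}{115}} - \frac{755}{401}\right)\right)^{2} = \left(197 + \left(\frac{133}{- \frac{42}{115}} - \frac{755}{401}\right)\right)^{2} = \left(197 + \left(133 \left(- \frac{115}{42}\right) - \frac{755}{401}\right)\right)^{2} = \left(197 - \frac{880715}{2406}\right)^{2} = \left(- \frac{406733}{2406}\right)^{2} = \frac{165431733289}{5788836}$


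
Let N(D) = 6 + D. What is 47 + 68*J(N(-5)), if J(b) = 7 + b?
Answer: 591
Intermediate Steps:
47 + 68*J(N(-5)) = 47 + 68*(7 + (6 - 5)) = 47 + 68*(7 + 1) = 47 + 68*8 = 47 + 544 = 591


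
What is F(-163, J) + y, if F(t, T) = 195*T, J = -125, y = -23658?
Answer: -48033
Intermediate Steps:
F(-163, J) + y = 195*(-125) - 23658 = -24375 - 23658 = -48033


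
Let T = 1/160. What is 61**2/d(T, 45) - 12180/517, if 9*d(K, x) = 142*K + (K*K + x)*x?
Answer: -37690972980/5362609901 ≈ -7.0285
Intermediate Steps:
T = 1/160 ≈ 0.0062500
d(K, x) = 142*K/9 + x*(x + K**2)/9 (d(K, x) = (142*K + (K*K + x)*x)/9 = (142*K + (K**2 + x)*x)/9 = (142*K + (x + K**2)*x)/9 = (142*K + x*(x + K**2))/9 = 142*K/9 + x*(x + K**2)/9)
61**2/d(T, 45) - 12180/517 = 61**2/((1/9)*45**2 + (142/9)*(1/160) + (1/9)*45*(1/160)**2) - 12180/517 = 3721/((1/9)*2025 + 71/720 + (1/9)*45*(1/25600)) - 12180*1/517 = 3721/(225 + 71/720 + 1/5120) - 12180/517 = 3721/(10372553/46080) - 12180/517 = 3721*(46080/10372553) - 12180/517 = 171463680/10372553 - 12180/517 = -37690972980/5362609901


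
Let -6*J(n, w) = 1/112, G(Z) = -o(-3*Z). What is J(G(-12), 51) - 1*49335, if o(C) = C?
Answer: -33153121/672 ≈ -49335.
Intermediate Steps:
G(Z) = 3*Z (G(Z) = -(-3)*Z = 3*Z)
J(n, w) = -1/672 (J(n, w) = -1/6/112 = -1/6*1/112 = -1/672)
J(G(-12), 51) - 1*49335 = -1/672 - 1*49335 = -1/672 - 49335 = -33153121/672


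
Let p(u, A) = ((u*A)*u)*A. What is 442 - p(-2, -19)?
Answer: -1002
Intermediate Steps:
p(u, A) = A²*u² (p(u, A) = ((A*u)*u)*A = (A*u²)*A = A²*u²)
442 - p(-2, -19) = 442 - (-19)²*(-2)² = 442 - 361*4 = 442 - 1*1444 = 442 - 1444 = -1002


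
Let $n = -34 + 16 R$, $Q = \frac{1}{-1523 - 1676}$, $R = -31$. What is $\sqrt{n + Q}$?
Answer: $\frac{i \sqrt{5423811729}}{3199} \approx 23.022 i$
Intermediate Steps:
$Q = - \frac{1}{3199}$ ($Q = \frac{1}{-3199} = - \frac{1}{3199} \approx -0.0003126$)
$n = -530$ ($n = -34 + 16 \left(-31\right) = -34 - 496 = -530$)
$\sqrt{n + Q} = \sqrt{-530 - \frac{1}{3199}} = \sqrt{- \frac{1695471}{3199}} = \frac{i \sqrt{5423811729}}{3199}$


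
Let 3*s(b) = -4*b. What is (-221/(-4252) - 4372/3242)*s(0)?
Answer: 0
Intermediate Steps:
s(b) = -4*b/3 (s(b) = (-4*b)/3 = -4*b/3)
(-221/(-4252) - 4372/3242)*s(0) = (-221/(-4252) - 4372/3242)*(-4/3*0) = (-221*(-1/4252) - 4372*1/3242)*0 = (221/4252 - 2186/1621)*0 = -8936631/6892492*0 = 0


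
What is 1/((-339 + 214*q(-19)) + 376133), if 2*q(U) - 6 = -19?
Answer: 1/374403 ≈ 2.6709e-6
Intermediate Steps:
q(U) = -13/2 (q(U) = 3 + (½)*(-19) = 3 - 19/2 = -13/2)
1/((-339 + 214*q(-19)) + 376133) = 1/((-339 + 214*(-13/2)) + 376133) = 1/((-339 - 1391) + 376133) = 1/(-1730 + 376133) = 1/374403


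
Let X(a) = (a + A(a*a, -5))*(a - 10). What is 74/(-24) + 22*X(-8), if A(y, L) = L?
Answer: 61739/12 ≈ 5144.9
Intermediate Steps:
X(a) = (-10 + a)*(-5 + a) (X(a) = (a - 5)*(a - 10) = (-5 + a)*(-10 + a) = (-10 + a)*(-5 + a))
74/(-24) + 22*X(-8) = 74/(-24) + 22*(50 + (-8)² - 15*(-8)) = 74*(-1/24) + 22*(50 + 64 + 120) = -37/12 + 22*234 = -37/12 + 5148 = 61739/12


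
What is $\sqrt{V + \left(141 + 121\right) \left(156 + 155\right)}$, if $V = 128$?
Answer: $\sqrt{81610} \approx 285.67$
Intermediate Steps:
$\sqrt{V + \left(141 + 121\right) \left(156 + 155\right)} = \sqrt{128 + \left(141 + 121\right) \left(156 + 155\right)} = \sqrt{128 + 262 \cdot 311} = \sqrt{128 + 81482} = \sqrt{81610}$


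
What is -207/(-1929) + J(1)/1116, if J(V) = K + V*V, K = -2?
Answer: 76361/717588 ≈ 0.10641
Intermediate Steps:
J(V) = -2 + V² (J(V) = -2 + V*V = -2 + V²)
-207/(-1929) + J(1)/1116 = -207/(-1929) + (-2 + 1²)/1116 = -207*(-1/1929) + (-2 + 1)*(1/1116) = 69/643 - 1*1/1116 = 69/643 - 1/1116 = 76361/717588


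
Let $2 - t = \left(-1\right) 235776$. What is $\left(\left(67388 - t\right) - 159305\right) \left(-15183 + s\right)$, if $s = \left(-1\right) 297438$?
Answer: $102444338595$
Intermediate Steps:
$s = -297438$
$t = 235778$ ($t = 2 - \left(-1\right) 235776 = 2 - -235776 = 2 + 235776 = 235778$)
$\left(\left(67388 - t\right) - 159305\right) \left(-15183 + s\right) = \left(\left(67388 - 235778\right) - 159305\right) \left(-15183 - 297438\right) = \left(\left(67388 - 235778\right) - 159305\right) \left(-312621\right) = \left(-168390 - 159305\right) \left(-312621\right) = \left(-327695\right) \left(-312621\right) = 102444338595$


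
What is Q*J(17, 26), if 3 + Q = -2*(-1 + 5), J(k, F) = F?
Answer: -286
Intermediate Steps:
Q = -11 (Q = -3 - 2*(-1 + 5) = -3 - 2*4 = -3 - 8 = -11)
Q*J(17, 26) = -11*26 = -286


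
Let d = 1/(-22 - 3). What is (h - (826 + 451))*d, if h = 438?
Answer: 839/25 ≈ 33.560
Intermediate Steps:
d = -1/25 (d = 1/(-25) = -1/25 ≈ -0.040000)
(h - (826 + 451))*d = (438 - (826 + 451))*(-1/25) = (438 - 1*1277)*(-1/25) = (438 - 1277)*(-1/25) = -839*(-1/25) = 839/25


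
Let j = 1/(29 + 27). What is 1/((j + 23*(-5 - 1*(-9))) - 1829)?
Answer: -56/97271 ≈ -0.00057571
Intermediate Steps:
j = 1/56 ≈ 0.017857
1/((j + 23*(-5 - 1*(-9))) - 1829) = 1/((1/56 + 23*(-5 - 1*(-9))) - 1829) = 1/((1/56 + 23*(-5 + 9)) - 1829) = 1/((1/56 + 23*4) - 1829) = 1/((1/56 + 92) - 1829) = 1/(5153/56 - 1829) = 1/(-97271/56) = -56/97271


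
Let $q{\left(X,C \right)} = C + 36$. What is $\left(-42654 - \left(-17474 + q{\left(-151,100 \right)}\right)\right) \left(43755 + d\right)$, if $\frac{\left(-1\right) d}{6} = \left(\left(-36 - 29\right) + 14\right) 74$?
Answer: $-1680957084$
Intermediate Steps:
$q{\left(X,C \right)} = 36 + C$
$d = 22644$ ($d = - 6 \left(\left(-36 - 29\right) + 14\right) 74 = - 6 \left(-65 + 14\right) 74 = - 6 \left(\left(-51\right) 74\right) = \left(-6\right) \left(-3774\right) = 22644$)
$\left(-42654 - \left(-17474 + q{\left(-151,100 \right)}\right)\right) \left(43755 + d\right) = \left(-42654 + \left(17474 - \left(36 + 100\right)\right)\right) \left(43755 + 22644\right) = \left(-42654 + \left(17474 - 136\right)\right) 66399 = \left(-42654 + 17338\right) 66399 = \left(-25316\right) 66399 = -1680957084$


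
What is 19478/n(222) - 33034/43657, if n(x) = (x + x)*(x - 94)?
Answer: -513518621/1240557312 ≈ -0.41394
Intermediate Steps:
n(x) = 2*x*(-94 + x) (n(x) = (2*x)*(-94 + x) = 2*x*(-94 + x))
19478/n(222) - 33034/43657 = 19478/((2*222*(-94 + 222))) - 33034/43657 = 19478/((2*222*128)) - 33034*1/43657 = 19478/56832 - 33034/43657 = 19478*(1/56832) - 33034/43657 = 9739/28416 - 33034/43657 = -513518621/1240557312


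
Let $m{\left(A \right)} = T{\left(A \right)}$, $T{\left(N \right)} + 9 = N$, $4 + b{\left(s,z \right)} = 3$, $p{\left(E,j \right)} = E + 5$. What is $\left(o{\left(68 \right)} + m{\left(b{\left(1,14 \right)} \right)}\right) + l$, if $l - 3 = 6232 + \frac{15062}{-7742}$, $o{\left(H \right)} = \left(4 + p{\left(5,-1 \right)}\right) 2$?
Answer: $\frac{24197832}{3871} \approx 6251.1$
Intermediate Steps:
$p{\left(E,j \right)} = 5 + E$
$b{\left(s,z \right)} = -1$ ($b{\left(s,z \right)} = -4 + 3 = -1$)
$T{\left(N \right)} = -9 + N$
$m{\left(A \right)} = -9 + A$
$o{\left(H \right)} = 28$ ($o{\left(H \right)} = \left(4 + \left(5 + 5\right)\right) 2 = \left(4 + 10\right) 2 = 14 \cdot 2 = 28$)
$l = \frac{24128154}{3871}$ ($l = 3 + \left(6232 + \frac{15062}{-7742}\right) = 3 + \left(6232 + 15062 \left(- \frac{1}{7742}\right)\right) = 3 + \left(6232 - \frac{7531}{3871}\right) = 3 + \frac{24116541}{3871} = \frac{24128154}{3871} \approx 6233.1$)
$\left(o{\left(68 \right)} + m{\left(b{\left(1,14 \right)} \right)}\right) + l = \left(28 - 10\right) + \frac{24128154}{3871} = 18 + \frac{24128154}{3871} = \frac{24197832}{3871}$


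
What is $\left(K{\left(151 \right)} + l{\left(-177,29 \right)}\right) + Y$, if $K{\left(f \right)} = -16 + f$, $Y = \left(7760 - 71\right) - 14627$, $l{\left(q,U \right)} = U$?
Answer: $-6774$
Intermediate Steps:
$Y = -6938$ ($Y = \left(7760 - 71\right) - 14627 = 7689 - 14627 = -6938$)
$\left(K{\left(151 \right)} + l{\left(-177,29 \right)}\right) + Y = \left(\left(-16 + 151\right) + 29\right) - 6938 = \left(135 + 29\right) - 6938 = 164 - 6938 = -6774$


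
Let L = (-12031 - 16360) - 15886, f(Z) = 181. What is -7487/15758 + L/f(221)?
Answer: -699072113/2852198 ≈ -245.10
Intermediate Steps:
L = -44277 (L = -28391 - 15886 = -44277)
-7487/15758 + L/f(221) = -7487/15758 - 44277/181 = -699072113/2852198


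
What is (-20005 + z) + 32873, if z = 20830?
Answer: 33698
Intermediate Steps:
(-20005 + z) + 32873 = (-20005 + 20830) + 32873 = 825 + 32873 = 33698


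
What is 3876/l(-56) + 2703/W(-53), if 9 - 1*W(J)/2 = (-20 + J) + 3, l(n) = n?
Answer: -28815/553 ≈ -52.107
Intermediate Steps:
W(J) = 52 - 2*J (W(J) = 18 - 2*((-20 + J) + 3) = 18 - 2*(-17 + J) = 18 + (34 - 2*J) = 52 - 2*J)
3876/l(-56) + 2703/W(-53) = 3876/(-56) + 2703/(52 - 2*(-53)) = 3876*(-1/56) + 2703/(52 + 106) = -969/14 + 2703/158 = -28815/553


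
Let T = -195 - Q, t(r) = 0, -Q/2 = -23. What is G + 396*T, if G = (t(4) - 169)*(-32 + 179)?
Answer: -120279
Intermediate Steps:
Q = 46 (Q = -2*(-23) = 46)
T = -241 (T = -195 - 1*46 = -195 - 46 = -241)
G = -24843 (G = (0 - 169)*(-32 + 179) = -169*147 = -24843)
G + 396*T = -24843 + 396*(-241) = -24843 - 95436 = -120279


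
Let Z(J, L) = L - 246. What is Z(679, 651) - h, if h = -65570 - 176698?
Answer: 242673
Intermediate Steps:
h = -242268
Z(J, L) = -246 + L
Z(679, 651) - h = (-246 + 651) - 1*(-242268) = 405 + 242268 = 242673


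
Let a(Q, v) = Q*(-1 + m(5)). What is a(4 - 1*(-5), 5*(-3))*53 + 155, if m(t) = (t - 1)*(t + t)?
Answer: 18758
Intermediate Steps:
m(t) = 2*t*(-1 + t) (m(t) = (-1 + t)*(2*t) = 2*t*(-1 + t))
a(Q, v) = 39*Q (a(Q, v) = Q*(-1 + 2*5*(-1 + 5)) = Q*(-1 + 2*5*4) = Q*(-1 + 40) = Q*39 = 39*Q)
a(4 - 1*(-5), 5*(-3))*53 + 155 = (39*(4 - 1*(-5)))*53 + 155 = (39*(4 + 5))*53 + 155 = (39*9)*53 + 155 = 351*53 + 155 = 18603 + 155 = 18758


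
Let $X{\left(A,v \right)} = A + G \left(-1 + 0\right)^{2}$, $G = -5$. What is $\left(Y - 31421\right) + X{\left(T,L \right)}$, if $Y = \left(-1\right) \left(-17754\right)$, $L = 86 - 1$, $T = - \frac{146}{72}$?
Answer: $- \frac{492265}{36} \approx -13674.0$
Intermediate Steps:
$T = - \frac{73}{36}$ ($T = \left(-146\right) \frac{1}{72} = - \frac{73}{36} \approx -2.0278$)
$L = 85$
$X{\left(A,v \right)} = -5 + A$ ($X{\left(A,v \right)} = A - 5 \left(-1 + 0\right)^{2} = A - 5 \left(-1\right)^{2} = A - 5 = -5 + A$)
$Y = 17754$
$\left(Y - 31421\right) + X{\left(T,L \right)} = \left(17754 - 31421\right) - \frac{253}{36} = -13667 - \frac{253}{36} = - \frac{492265}{36}$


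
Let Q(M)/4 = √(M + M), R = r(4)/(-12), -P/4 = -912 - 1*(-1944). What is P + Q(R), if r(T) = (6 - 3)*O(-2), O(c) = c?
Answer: -4124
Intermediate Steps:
P = -4128 (P = -4*(-912 - 1*(-1944)) = -4*(-912 + 1944) = -4*1032 = -4128)
r(T) = -6 (r(T) = (6 - 3)*(-2) = 3*(-2) = -6)
R = ½ (R = -6/(-12) = -6*(-1/12) = ½ ≈ 0.50000)
Q(M) = 4*√2*√M (Q(M) = 4*√(M + M) = 4*√(2*M) = 4*(√2*√M) = 4*√2*√M)
P + Q(R) = -4128 + 4*√2*√(½) = -4128 + 4*√2*(√2/2) = -4128 + 4 = -4124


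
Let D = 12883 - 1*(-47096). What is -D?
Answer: -59979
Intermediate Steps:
D = 59979 (D = 12883 + 47096 = 59979)
-D = -1*59979 = -59979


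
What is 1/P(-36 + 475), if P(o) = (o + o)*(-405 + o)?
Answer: 1/29852 ≈ 3.3499e-5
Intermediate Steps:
P(o) = 2*o*(-405 + o) (P(o) = (2*o)*(-405 + o) = 2*o*(-405 + o))
1/P(-36 + 475) = 1/(2*(-36 + 475)*(-405 + (-36 + 475))) = 1/(2*439*(-405 + 439)) = 1/(2*439*34) = 1/29852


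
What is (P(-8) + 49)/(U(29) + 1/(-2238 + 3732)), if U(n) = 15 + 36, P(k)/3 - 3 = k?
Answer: 50796/76195 ≈ 0.66666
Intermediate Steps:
P(k) = 9 + 3*k
U(n) = 51
(P(-8) + 49)/(U(29) + 1/(-2238 + 3732)) = ((9 + 3*(-8)) + 49)/(51 + 1/(-2238 + 3732)) = ((9 - 24) + 49)/(51 + 1/1494) = (-15 + 49)/(51 + 1/1494) = 34/(76195/1494) = 34*(1494/76195) = 50796/76195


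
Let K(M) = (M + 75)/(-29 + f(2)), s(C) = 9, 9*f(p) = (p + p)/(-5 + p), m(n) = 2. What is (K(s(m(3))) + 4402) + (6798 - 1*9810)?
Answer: 1091662/787 ≈ 1387.1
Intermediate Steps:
f(p) = 2*p/(9*(-5 + p)) (f(p) = ((p + p)/(-5 + p))/9 = ((2*p)/(-5 + p))/9 = (2*p/(-5 + p))/9 = 2*p/(9*(-5 + p)))
K(M) = -2025/787 - 27*M/787 (K(M) = (M + 75)/(-29 + (2/9)*2/(-5 + 2)) = (75 + M)/(-29 + (2/9)*2/(-3)) = (75 + M)/(-29 + (2/9)*2*(-1/3)) = (75 + M)/(-29 - 4/27) = (75 + M)/(-787/27) = (75 + M)*(-27/787) = -2025/787 - 27*M/787)
(K(s(m(3))) + 4402) + (6798 - 1*9810) = ((-2025/787 - 27/787*9) + 4402) + (6798 - 1*9810) = ((-2025/787 - 243/787) + 4402) + (6798 - 9810) = (-2268/787 + 4402) - 3012 = 3462106/787 - 3012 = 1091662/787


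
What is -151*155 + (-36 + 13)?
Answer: -23428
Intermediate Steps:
-151*155 + (-36 + 13) = -23405 - 23 = -23428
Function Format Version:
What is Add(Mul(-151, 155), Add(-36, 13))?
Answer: -23428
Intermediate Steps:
Add(Mul(-151, 155), Add(-36, 13)) = Add(-23405, -23) = -23428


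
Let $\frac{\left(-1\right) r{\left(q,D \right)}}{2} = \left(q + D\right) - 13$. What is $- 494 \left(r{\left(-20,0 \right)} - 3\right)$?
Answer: $-31122$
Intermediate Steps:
$r{\left(q,D \right)} = 26 - 2 D - 2 q$ ($r{\left(q,D \right)} = - 2 \left(\left(q + D\right) - 13\right) = - 2 \left(\left(D + q\right) - 13\right) = - 2 \left(-13 + D + q\right) = 26 - 2 D - 2 q$)
$- 494 \left(r{\left(-20,0 \right)} - 3\right) = - 494 \left(\left(26 - 0 - -40\right) - 3\right) = - 494 \left(\left(26 + 0 + 40\right) - 3\right) = - 494 \left(66 - 3\right) = \left(-494\right) 63 = -31122$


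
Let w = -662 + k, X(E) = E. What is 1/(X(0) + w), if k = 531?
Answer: -1/131 ≈ -0.0076336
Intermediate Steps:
w = -131 (w = -662 + 531 = -131)
1/(X(0) + w) = 1/(0 - 131) = 1/(-131) = -1/131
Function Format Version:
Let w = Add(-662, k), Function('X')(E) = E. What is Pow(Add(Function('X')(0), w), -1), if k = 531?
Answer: Rational(-1, 131) ≈ -0.0076336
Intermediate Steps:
w = -131 (w = Add(-662, 531) = -131)
Pow(Add(Function('X')(0), w), -1) = Pow(Add(0, -131), -1) = Pow(-131, -1) = Rational(-1, 131)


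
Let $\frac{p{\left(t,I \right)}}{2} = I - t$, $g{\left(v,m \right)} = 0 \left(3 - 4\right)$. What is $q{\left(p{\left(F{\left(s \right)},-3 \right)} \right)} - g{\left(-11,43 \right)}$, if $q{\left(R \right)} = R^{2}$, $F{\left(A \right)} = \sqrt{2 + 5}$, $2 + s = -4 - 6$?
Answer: $64 + 24 \sqrt{7} \approx 127.5$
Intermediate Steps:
$g{\left(v,m \right)} = 0$ ($g{\left(v,m \right)} = 0 \left(-1\right) = 0$)
$s = -12$ ($s = -2 - 10 = -12$)
$F{\left(A \right)} = \sqrt{7}$
$p{\left(t,I \right)} = - 2 t + 2 I$ ($p{\left(t,I \right)} = 2 \left(I - t\right) = - 2 t + 2 I$)
$q{\left(p{\left(F{\left(s \right)},-3 \right)} \right)} - g{\left(-11,43 \right)} = \left(- 2 \sqrt{7} + 2 \left(-3\right)\right)^{2} - 0 = \left(- 2 \sqrt{7} - 6\right)^{2} + 0 = \left(-6 - 2 \sqrt{7}\right)^{2} + 0 = \left(-6 - 2 \sqrt{7}\right)^{2}$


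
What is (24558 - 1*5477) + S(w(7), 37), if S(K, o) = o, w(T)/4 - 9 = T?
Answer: 19118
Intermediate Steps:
w(T) = 36 + 4*T
(24558 - 1*5477) + S(w(7), 37) = (24558 - 1*5477) + 37 = (24558 - 5477) + 37 = 19081 + 37 = 19118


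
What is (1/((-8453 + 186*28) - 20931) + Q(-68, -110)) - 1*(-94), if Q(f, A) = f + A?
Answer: -2030785/24176 ≈ -84.000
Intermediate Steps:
Q(f, A) = A + f
(1/((-8453 + 186*28) - 20931) + Q(-68, -110)) - 1*(-94) = (1/((-8453 + 186*28) - 20931) + (-110 - 68)) - 1*(-94) = (1/((-8453 + 5208) - 20931) - 178) + 94 = (1/(-3245 - 20931) - 178) + 94 = (1/(-24176) - 178) + 94 = (-1/24176 - 178) + 94 = -4303329/24176 + 94 = -2030785/24176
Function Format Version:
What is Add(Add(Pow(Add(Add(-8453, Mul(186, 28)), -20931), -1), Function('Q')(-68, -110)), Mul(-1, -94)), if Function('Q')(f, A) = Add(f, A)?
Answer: Rational(-2030785, 24176) ≈ -84.000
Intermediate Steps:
Function('Q')(f, A) = Add(A, f)
Add(Add(Pow(Add(Add(-8453, Mul(186, 28)), -20931), -1), Function('Q')(-68, -110)), Mul(-1, -94)) = Add(Add(Pow(Add(Add(-8453, Mul(186, 28)), -20931), -1), Add(-110, -68)), Mul(-1, -94)) = Add(Add(Pow(Add(Add(-8453, 5208), -20931), -1), -178), 94) = Add(Add(Pow(Add(-3245, -20931), -1), -178), 94) = Add(Add(Pow(-24176, -1), -178), 94) = Add(Add(Rational(-1, 24176), -178), 94) = Add(Rational(-4303329, 24176), 94) = Rational(-2030785, 24176)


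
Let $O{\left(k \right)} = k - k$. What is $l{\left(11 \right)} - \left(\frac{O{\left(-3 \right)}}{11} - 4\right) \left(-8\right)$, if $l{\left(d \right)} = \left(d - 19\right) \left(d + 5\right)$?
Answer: $-160$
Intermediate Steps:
$O{\left(k \right)} = 0$
$l{\left(d \right)} = \left(-19 + d\right) \left(5 + d\right)$
$l{\left(11 \right)} - \left(\frac{O{\left(-3 \right)}}{11} - 4\right) \left(-8\right) = \left(-95 + 11^{2} - 154\right) - \left(\frac{0}{11} - 4\right) \left(-8\right) = \left(-95 + 121 - 154\right) - \left(0 \cdot \frac{1}{11} - 4\right) \left(-8\right) = -128 - \left(0 - 4\right) \left(-8\right) = -128 - \left(-4\right) \left(-8\right) = -128 - 32 = -160$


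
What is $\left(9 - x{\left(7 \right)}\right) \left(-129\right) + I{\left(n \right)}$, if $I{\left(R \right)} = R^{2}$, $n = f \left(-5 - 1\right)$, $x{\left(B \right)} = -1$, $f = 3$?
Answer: $-966$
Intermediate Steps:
$n = -18$ ($n = 3 \left(-5 - 1\right) = 3 \left(-6\right) = -18$)
$\left(9 - x{\left(7 \right)}\right) \left(-129\right) + I{\left(n \right)} = \left(9 - -1\right) \left(-129\right) + \left(-18\right)^{2} = \left(9 + 1\right) \left(-129\right) + 324 = 10 \left(-129\right) + 324 = -1290 + 324 = -966$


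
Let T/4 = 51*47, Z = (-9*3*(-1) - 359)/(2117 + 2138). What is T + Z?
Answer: 40796608/4255 ≈ 9587.9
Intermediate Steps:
Z = -332/4255 (Z = (-27*(-1) - 359)/4255 = (27 - 359)*(1/4255) = -332*1/4255 = -332/4255 ≈ -0.078026)
T = 9588 (T = 4*(51*47) = 4*2397 = 9588)
T + Z = 9588 - 332/4255 = 40796608/4255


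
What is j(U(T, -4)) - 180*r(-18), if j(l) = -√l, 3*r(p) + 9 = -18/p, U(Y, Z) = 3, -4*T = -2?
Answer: 480 - √3 ≈ 478.27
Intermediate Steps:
T = ½ (T = -¼*(-2) = ½ ≈ 0.50000)
r(p) = -3 - 6/p (r(p) = -3 + (-18/p)/3 = -3 - 6/p)
j(U(T, -4)) - 180*r(-18) = -√3 - 180*(-3 - 6/(-18)) = -√3 - 180*(-3 - 6*(-1/18)) = -√3 - 180*(-3 + ⅓) = -√3 - 180*(-8/3) = -√3 + 480 = 480 - √3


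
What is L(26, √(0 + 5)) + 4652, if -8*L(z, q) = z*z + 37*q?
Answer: 9135/2 - 37*√5/8 ≈ 4557.2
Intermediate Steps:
L(z, q) = -37*q/8 - z²/8 (L(z, q) = -(z*z + 37*q)/8 = -(z² + 37*q)/8 = -37*q/8 - z²/8)
L(26, √(0 + 5)) + 4652 = (-37*√(0 + 5)/8 - ⅛*26²) + 4652 = (-37*√5/8 - ⅛*676) + 4652 = (-37*√5/8 - 169/2) + 4652 = (-169/2 - 37*√5/8) + 4652 = 9135/2 - 37*√5/8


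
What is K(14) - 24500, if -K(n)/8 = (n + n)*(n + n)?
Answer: -30772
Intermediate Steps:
K(n) = -32*n**2 (K(n) = -8*(n + n)*(n + n) = -8*2*n*2*n = -32*n**2)
K(14) - 24500 = -32*14**2 - 24500 = -32*196 - 24500 = -6272 - 24500 = -30772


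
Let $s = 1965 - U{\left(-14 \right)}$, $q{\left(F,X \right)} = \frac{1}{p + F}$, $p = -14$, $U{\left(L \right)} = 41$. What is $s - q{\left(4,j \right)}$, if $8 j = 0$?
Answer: $\frac{19241}{10} \approx 1924.1$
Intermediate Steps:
$j = 0$ ($j = \frac{1}{8} \cdot 0 = 0$)
$q{\left(F,X \right)} = \frac{1}{-14 + F}$
$s = 1924$ ($s = 1965 - 41 = 1924$)
$s - q{\left(4,j \right)} = 1924 - \frac{1}{-14 + 4} = 1924 - \frac{1}{-10} = 1924 - - \frac{1}{10} = 1924 + \frac{1}{10} = \frac{19241}{10}$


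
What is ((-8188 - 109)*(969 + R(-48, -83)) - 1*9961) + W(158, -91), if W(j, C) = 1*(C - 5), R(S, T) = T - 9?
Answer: -7286526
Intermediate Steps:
R(S, T) = -9 + T
W(j, C) = -5 + C (W(j, C) = 1*(-5 + C) = -5 + C)
((-8188 - 109)*(969 + R(-48, -83)) - 1*9961) + W(158, -91) = ((-8188 - 109)*(969 + (-9 - 83)) - 1*9961) + (-5 - 91) = (-8297*(969 - 92) - 9961) - 96 = (-8297*877 - 9961) - 96 = (-7276469 - 9961) - 96 = -7286430 - 96 = -7286526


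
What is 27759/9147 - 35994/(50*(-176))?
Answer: 95586053/13415600 ≈ 7.1250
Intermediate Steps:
27759/9147 - 35994/(50*(-176)) = 27759*(1/9147) - 35994/(-8800) = 9253/3049 - 35994*(-1/8800) = 9253/3049 + 17997/4400 = 95586053/13415600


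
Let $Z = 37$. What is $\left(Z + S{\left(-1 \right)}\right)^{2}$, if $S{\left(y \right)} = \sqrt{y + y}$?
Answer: $\left(37 + i \sqrt{2}\right)^{2} \approx 1367.0 + 104.65 i$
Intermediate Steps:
$S{\left(y \right)} = \sqrt{2} \sqrt{y}$ ($S{\left(y \right)} = \sqrt{2 y} = \sqrt{2} \sqrt{y}$)
$\left(Z + S{\left(-1 \right)}\right)^{2} = \left(37 + \sqrt{2} \sqrt{-1}\right)^{2} = \left(37 + \sqrt{2} i\right)^{2} = \left(37 + i \sqrt{2}\right)^{2}$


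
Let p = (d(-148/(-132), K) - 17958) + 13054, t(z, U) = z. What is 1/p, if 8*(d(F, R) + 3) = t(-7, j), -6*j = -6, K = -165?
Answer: -8/39263 ≈ -0.00020375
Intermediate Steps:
j = 1 (j = -1/6*(-6) = 1)
d(F, R) = -31/8 (d(F, R) = -3 + (1/8)*(-7) = -3 - 7/8 = -31/8)
p = -39263/8 (p = (-31/8 - 17958) + 13054 = -143695/8 + 13054 = -39263/8 ≈ -4907.9)
1/p = 1/(-39263/8) = -8/39263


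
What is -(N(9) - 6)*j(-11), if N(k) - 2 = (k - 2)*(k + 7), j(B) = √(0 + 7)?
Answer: -108*√7 ≈ -285.74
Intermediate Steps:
j(B) = √7
N(k) = 2 + (-2 + k)*(7 + k) (N(k) = 2 + (k - 2)*(k + 7) = 2 + (-2 + k)*(7 + k))
-(N(9) - 6)*j(-11) = -((-12 + 9² + 5*9) - 6)*√7 = -((-12 + 81 + 45) - 6)*√7 = -(114 - 6)*√7 = -108*√7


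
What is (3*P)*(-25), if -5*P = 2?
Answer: 30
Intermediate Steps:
P = -⅖ (P = -⅕*2 = -⅖ ≈ -0.40000)
(3*P)*(-25) = (3*(-⅖))*(-25) = -6/5*(-25) = 30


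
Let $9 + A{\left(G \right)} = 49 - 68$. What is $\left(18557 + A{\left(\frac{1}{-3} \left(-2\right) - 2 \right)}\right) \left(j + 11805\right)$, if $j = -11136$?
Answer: $12395901$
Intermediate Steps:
$A{\left(G \right)} = -28$ ($A{\left(G \right)} = -9 + \left(49 - 68\right) = -9 - 19 = -28$)
$\left(18557 + A{\left(\frac{1}{-3} \left(-2\right) - 2 \right)}\right) \left(j + 11805\right) = \left(18557 - 28\right) \left(-11136 + 11805\right) = 18529 \cdot 669 = 12395901$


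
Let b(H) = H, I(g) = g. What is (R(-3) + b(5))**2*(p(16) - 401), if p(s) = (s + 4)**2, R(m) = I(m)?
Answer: -4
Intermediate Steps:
R(m) = m
p(s) = (4 + s)**2
(R(-3) + b(5))**2*(p(16) - 401) = (-3 + 5)**2*((4 + 16)**2 - 401) = 2**2*(20**2 - 401) = 4*(400 - 401) = 4*(-1) = -4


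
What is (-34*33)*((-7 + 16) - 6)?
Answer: -3366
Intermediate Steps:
(-34*33)*((-7 + 16) - 6) = -1122*(9 - 6) = -1122*3 = -3366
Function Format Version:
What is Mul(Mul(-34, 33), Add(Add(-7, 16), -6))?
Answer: -3366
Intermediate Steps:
Mul(Mul(-34, 33), Add(Add(-7, 16), -6)) = Mul(-1122, Add(9, -6)) = Mul(-1122, 3) = -3366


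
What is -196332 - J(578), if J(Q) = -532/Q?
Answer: -56739682/289 ≈ -1.9633e+5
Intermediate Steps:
-196332 - J(578) = -196332 - (-532)/578 = -196332 - 1*(-266/289) = -196332 + 266/289 = -56739682/289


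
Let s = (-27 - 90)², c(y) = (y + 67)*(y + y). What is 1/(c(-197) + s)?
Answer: 1/64909 ≈ 1.5406e-5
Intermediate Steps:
c(y) = 2*y*(67 + y) (c(y) = (67 + y)*(2*y) = 2*y*(67 + y))
s = 13689 (s = (-117)² = 13689)
1/(c(-197) + s) = 1/(2*(-197)*(67 - 197) + 13689) = 1/(2*(-197)*(-130) + 13689) = 1/(51220 + 13689) = 1/64909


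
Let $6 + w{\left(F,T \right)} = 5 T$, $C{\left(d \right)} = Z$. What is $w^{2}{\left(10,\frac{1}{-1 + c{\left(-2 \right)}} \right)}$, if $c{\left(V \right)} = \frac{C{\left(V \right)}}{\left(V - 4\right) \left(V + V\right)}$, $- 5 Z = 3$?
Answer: $\frac{198916}{1681} \approx 118.33$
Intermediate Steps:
$Z = - \frac{3}{5}$ ($Z = \left(- \frac{1}{5}\right) 3 = - \frac{3}{5} \approx -0.6$)
$C{\left(d \right)} = - \frac{3}{5}$
$c{\left(V \right)} = - \frac{3}{10 V \left(-4 + V\right)}$ ($c{\left(V \right)} = - \frac{3}{5 \left(V - 4\right) \left(V + V\right)} = - \frac{3}{5 \left(-4 + V\right) 2 V} = - \frac{3}{5 \cdot 2 V \left(-4 + V\right)} = - \frac{3 \frac{1}{2 V \left(-4 + V\right)}}{5} = - \frac{3}{10 V \left(-4 + V\right)}$)
$w{\left(F,T \right)} = -6 + 5 T$
$w^{2}{\left(10,\frac{1}{-1 + c{\left(-2 \right)}} \right)} = \left(-6 + \frac{5}{-1 - \frac{3}{10 \left(-2\right) \left(-4 - 2\right)}}\right)^{2} = \left(-6 + \frac{5}{-1 - - \frac{3}{20 \left(-6\right)}}\right)^{2} = \left(-6 + \frac{5}{-1 - \left(- \frac{3}{20}\right) \left(- \frac{1}{6}\right)}\right)^{2} = \left(-6 + \frac{5}{-1 - \frac{1}{40}}\right)^{2} = \left(-6 + \frac{5}{- \frac{41}{40}}\right)^{2} = \left(-6 + 5 \left(- \frac{40}{41}\right)\right)^{2} = \left(-6 - \frac{200}{41}\right)^{2} = \left(- \frac{446}{41}\right)^{2} = \frac{198916}{1681}$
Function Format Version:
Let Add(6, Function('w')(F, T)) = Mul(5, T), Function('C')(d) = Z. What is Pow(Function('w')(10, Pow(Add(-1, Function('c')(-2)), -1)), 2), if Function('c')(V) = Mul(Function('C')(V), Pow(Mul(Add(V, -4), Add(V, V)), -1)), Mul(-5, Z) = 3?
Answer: Rational(198916, 1681) ≈ 118.33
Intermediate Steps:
Z = Rational(-3, 5) (Z = Mul(Rational(-1, 5), 3) = Rational(-3, 5) ≈ -0.60000)
Function('C')(d) = Rational(-3, 5)
Function('c')(V) = Mul(Rational(-3, 10), Pow(V, -1), Pow(Add(-4, V), -1)) (Function('c')(V) = Mul(Rational(-3, 5), Pow(Mul(Add(V, -4), Add(V, V)), -1)) = Mul(Rational(-3, 5), Pow(Mul(Add(-4, V), Mul(2, V)), -1)) = Mul(Rational(-3, 5), Pow(Mul(2, V, Add(-4, V)), -1)) = Mul(Rational(-3, 5), Mul(Rational(1, 2), Pow(V, -1), Pow(Add(-4, V), -1))) = Mul(Rational(-3, 10), Pow(V, -1), Pow(Add(-4, V), -1)))
Function('w')(F, T) = Add(-6, Mul(5, T))
Pow(Function('w')(10, Pow(Add(-1, Function('c')(-2)), -1)), 2) = Pow(Add(-6, Mul(5, Pow(Add(-1, Mul(Rational(-3, 10), Pow(-2, -1), Pow(Add(-4, -2), -1))), -1))), 2) = Pow(Add(-6, Mul(5, Pow(Add(-1, Mul(Rational(-3, 10), Rational(-1, 2), Pow(-6, -1))), -1))), 2) = Pow(Add(-6, Mul(5, Pow(Add(-1, Mul(Rational(-3, 10), Rational(-1, 2), Rational(-1, 6))), -1))), 2) = Pow(Add(-6, Mul(5, Pow(Add(-1, Rational(-1, 40)), -1))), 2) = Pow(Add(-6, Mul(5, Pow(Rational(-41, 40), -1))), 2) = Pow(Add(-6, Mul(5, Rational(-40, 41))), 2) = Pow(Add(-6, Rational(-200, 41)), 2) = Pow(Rational(-446, 41), 2) = Rational(198916, 1681)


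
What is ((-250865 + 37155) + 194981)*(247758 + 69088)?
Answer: -5934208734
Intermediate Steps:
((-250865 + 37155) + 194981)*(247758 + 69088) = (-213710 + 194981)*316846 = -18729*316846 = -5934208734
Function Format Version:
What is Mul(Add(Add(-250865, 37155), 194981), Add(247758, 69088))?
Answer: -5934208734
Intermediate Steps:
Mul(Add(Add(-250865, 37155), 194981), Add(247758, 69088)) = Mul(Add(-213710, 194981), 316846) = Mul(-18729, 316846) = -5934208734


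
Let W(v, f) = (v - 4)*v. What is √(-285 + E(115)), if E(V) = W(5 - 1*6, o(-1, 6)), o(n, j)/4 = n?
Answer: 2*I*√70 ≈ 16.733*I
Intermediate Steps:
o(n, j) = 4*n
W(v, f) = v*(-4 + v) (W(v, f) = (-4 + v)*v = v*(-4 + v))
E(V) = 5 (E(V) = (5 - 1*6)*(-4 + (5 - 1*6)) = (5 - 6)*(-4 + (5 - 6)) = -(-4 - 1) = -1*(-5) = 5)
√(-285 + E(115)) = √(-285 + 5) = √(-280) = 2*I*√70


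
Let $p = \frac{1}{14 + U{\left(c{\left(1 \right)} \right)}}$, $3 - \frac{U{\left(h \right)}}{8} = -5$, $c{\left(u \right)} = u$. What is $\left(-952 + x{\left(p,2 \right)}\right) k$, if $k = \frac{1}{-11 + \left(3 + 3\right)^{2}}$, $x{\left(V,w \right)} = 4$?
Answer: $- \frac{948}{25} \approx -37.92$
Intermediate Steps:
$U{\left(h \right)} = 64$ ($U{\left(h \right)} = 24 - -40 = 24 + 40 = 64$)
$p = \frac{1}{78}$ ($p = \frac{1}{14 + 64} = \frac{1}{78} \approx 0.012821$)
$k = \frac{1}{25}$ ($k = \frac{1}{-11 + 6^{2}} = \frac{1}{-11 + 36} = \frac{1}{25} \approx 0.04$)
$\left(-952 + x{\left(p,2 \right)}\right) k = \left(-952 + 4\right) \frac{1}{25} = \left(-948\right) \frac{1}{25} = - \frac{948}{25}$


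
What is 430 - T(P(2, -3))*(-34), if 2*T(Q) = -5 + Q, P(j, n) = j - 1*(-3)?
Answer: 430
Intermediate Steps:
P(j, n) = 3 + j (P(j, n) = j + 3 = 3 + j)
T(Q) = -5/2 + Q/2 (T(Q) = (-5 + Q)/2 = -5/2 + Q/2)
430 - T(P(2, -3))*(-34) = 430 - (-5/2 + (3 + 2)/2)*(-34) = 430 - (-5/2 + (½)*5)*(-34) = 430 - (-5/2 + 5/2)*(-34) = 430 - 0*(-34) = 430 - 1*0 = 430 + 0 = 430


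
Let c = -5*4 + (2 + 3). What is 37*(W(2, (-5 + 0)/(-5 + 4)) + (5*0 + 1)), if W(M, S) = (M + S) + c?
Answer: -259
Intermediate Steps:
c = -15 (c = -20 + 5 = -15)
W(M, S) = -15 + M + S (W(M, S) = (M + S) - 15 = -15 + M + S)
37*(W(2, (-5 + 0)/(-5 + 4)) + (5*0 + 1)) = 37*((-15 + 2 + (-5 + 0)/(-5 + 4)) + (5*0 + 1)) = 37*((-15 + 2 - 5/(-1)) + (0 + 1)) = 37*((-15 + 2 - 5*(-1)) + 1) = 37*((-15 + 2 + 5) + 1) = 37*(-8 + 1) = 37*(-7) = -259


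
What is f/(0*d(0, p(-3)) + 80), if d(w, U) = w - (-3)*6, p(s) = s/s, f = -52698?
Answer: -26349/40 ≈ -658.72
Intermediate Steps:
p(s) = 1
d(w, U) = 18 + w (d(w, U) = w - 1*(-18) = w + 18 = 18 + w)
f/(0*d(0, p(-3)) + 80) = -52698/(0*(18 + 0) + 80) = -52698/(0*18 + 80) = -52698/(0 + 80) = -52698/80 = -52698*1/80 = -26349/40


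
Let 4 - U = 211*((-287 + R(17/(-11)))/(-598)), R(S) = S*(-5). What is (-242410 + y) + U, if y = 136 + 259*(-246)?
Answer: -1006705472/3289 ≈ -3.0608e+5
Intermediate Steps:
R(S) = -5*S
y = -63578 (y = 136 - 63714 = -63578)
U = -310940/3289 (U = 4 - 211*(-287 - 85/(-11))/(-598) = 4 - 211*(-287 - 85*(-1)/11)*(-1/598) = 4 - 211*(-287 - 5*(-17/11))*(-1/598) = 4 - 211*(-287 + 85/11)*(-1/598) = 4 - 211*(-3072/11*(-1/598)) = 4 - 211*1536/3289 = 4 - 1*324096/3289 = 4 - 324096/3289 = -310940/3289 ≈ -94.539)
(-242410 + y) + U = (-242410 - 63578) - 310940/3289 = -305988 - 310940/3289 = -1006705472/3289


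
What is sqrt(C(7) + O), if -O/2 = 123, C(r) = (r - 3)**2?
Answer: I*sqrt(230) ≈ 15.166*I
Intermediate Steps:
C(r) = (-3 + r)**2
O = -246 (O = -2*123 = -246)
sqrt(C(7) + O) = sqrt((-3 + 7)**2 - 246) = sqrt(4**2 - 246) = sqrt(16 - 246) = sqrt(-230) = I*sqrt(230)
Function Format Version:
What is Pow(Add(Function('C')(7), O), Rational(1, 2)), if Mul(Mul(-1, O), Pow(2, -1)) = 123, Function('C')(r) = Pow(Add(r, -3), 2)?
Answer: Mul(I, Pow(230, Rational(1, 2))) ≈ Mul(15.166, I)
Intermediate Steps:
Function('C')(r) = Pow(Add(-3, r), 2)
O = -246 (O = Mul(-2, 123) = -246)
Pow(Add(Function('C')(7), O), Rational(1, 2)) = Pow(Add(Pow(Add(-3, 7), 2), -246), Rational(1, 2)) = Pow(Add(Pow(4, 2), -246), Rational(1, 2)) = Pow(Add(16, -246), Rational(1, 2)) = Pow(-230, Rational(1, 2)) = Mul(I, Pow(230, Rational(1, 2)))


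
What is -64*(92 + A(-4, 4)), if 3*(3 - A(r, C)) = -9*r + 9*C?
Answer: -4544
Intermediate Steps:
A(r, C) = 3 - 3*C + 3*r (A(r, C) = 3 - (-9*r + 9*C)/3 = 3 + (-3*C + 3*r) = 3 - 3*C + 3*r)
-64*(92 + A(-4, 4)) = -64*(92 + (3 - 3*4 + 3*(-4))) = -64*(92 + (3 - 12 - 12)) = -64*(92 - 21) = -64*71 = -4544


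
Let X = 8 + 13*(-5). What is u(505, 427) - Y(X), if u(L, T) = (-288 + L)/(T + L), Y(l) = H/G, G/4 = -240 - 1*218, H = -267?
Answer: 37175/426856 ≈ 0.087090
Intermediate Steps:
X = -57 (X = 8 - 65 = -57)
G = -1832 (G = 4*(-240 - 1*218) = 4*(-240 - 218) = 4*(-458) = -1832)
Y(l) = 267/1832 (Y(l) = -267/(-1832) = -267*(-1/1832) = 267/1832)
u(L, T) = (-288 + L)/(L + T)
u(505, 427) - Y(X) = (-288 + 505)/(505 + 427) - 1*267/1832 = 217/932 - 267/1832 = 37175/426856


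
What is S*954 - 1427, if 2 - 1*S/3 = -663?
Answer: 1901803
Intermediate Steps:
S = 1995 (S = 6 - 3*(-663) = 6 + 1989 = 1995)
S*954 - 1427 = 1995*954 - 1427 = 1903230 - 1427 = 1901803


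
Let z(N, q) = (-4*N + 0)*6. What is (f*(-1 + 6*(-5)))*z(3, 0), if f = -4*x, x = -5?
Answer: 44640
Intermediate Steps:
z(N, q) = -24*N (z(N, q) = -4*N*6 = -24*N)
f = 20 (f = -4*(-5) = 20)
(f*(-1 + 6*(-5)))*z(3, 0) = (20*(-1 + 6*(-5)))*(-24*3) = (20*(-1 - 30))*(-72) = (20*(-31))*(-72) = -620*(-72) = 44640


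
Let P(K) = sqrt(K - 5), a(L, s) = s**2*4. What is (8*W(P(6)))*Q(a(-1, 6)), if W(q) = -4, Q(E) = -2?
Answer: 64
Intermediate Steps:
a(L, s) = 4*s**2
P(K) = sqrt(-5 + K)
(8*W(P(6)))*Q(a(-1, 6)) = (8*(-4))*(-2) = -32*(-2) = 64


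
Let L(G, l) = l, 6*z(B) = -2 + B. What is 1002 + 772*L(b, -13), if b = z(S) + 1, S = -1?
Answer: -9034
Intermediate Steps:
z(B) = -1/3 + B/6 (z(B) = (-2 + B)/6 = -1/3 + B/6)
b = 1/2 (b = (-1/3 + (1/6)*(-1)) + 1 = (-1/3 - 1/6) + 1 = -1/2 + 1 = 1/2 ≈ 0.50000)
1002 + 772*L(b, -13) = 1002 + 772*(-13) = 1002 - 10036 = -9034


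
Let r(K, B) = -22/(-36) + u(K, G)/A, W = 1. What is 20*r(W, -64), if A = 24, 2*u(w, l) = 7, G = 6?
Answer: 545/36 ≈ 15.139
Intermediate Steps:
u(w, l) = 7/2 (u(w, l) = (1/2)*7 = 7/2)
r(K, B) = 109/144 (r(K, B) = -22/(-36) + (7/2)/24 = -22*(-1/36) + (7/2)*(1/24) = 11/18 + 7/48 = 109/144)
20*r(W, -64) = 20*(109/144) = 545/36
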